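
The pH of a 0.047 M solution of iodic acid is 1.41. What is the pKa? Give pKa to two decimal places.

pKa = 0.73

[H+] = 10^(-1.41) = 3.89 × 10^-2 M
At equilibrium [HA] = 0.047 − 3.89 × 10^-2 = 8.10 × 10^-3 M
Ka = [H+][A-]/[HA] = (3.89 × 10^-2)² / 8.10 × 10^-3 = 1.87 × 10^-1
pKa = -log(1.87 × 10^-1) = 0.73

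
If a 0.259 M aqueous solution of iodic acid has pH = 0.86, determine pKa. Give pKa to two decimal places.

[H+] = 10^(-0.86) = 1.38 × 10^-1 M
At equilibrium [HA] = 0.259 − 1.38 × 10^-1 = 1.21 × 10^-1 M
Ka = [H+][A-]/[HA] = (1.38 × 10^-1)² / 1.21 × 10^-1 = 1.57 × 10^-1
pKa = -log(1.57 × 10^-1) = 0.80

pKa = 0.80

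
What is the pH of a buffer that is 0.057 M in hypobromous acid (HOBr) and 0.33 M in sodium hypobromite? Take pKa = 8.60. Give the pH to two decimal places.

Henderson–Hasselbalch: pH = pKa + log([OBr-]/[HOBr]) = 8.60 + log(0.33/0.057)
pH = 8.60 + (+0.763) = 9.36

pH = 9.36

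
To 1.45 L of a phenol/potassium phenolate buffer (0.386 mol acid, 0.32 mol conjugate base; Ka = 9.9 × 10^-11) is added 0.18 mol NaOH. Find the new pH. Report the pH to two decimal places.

pH = 10.39

OH- converts C6H5OH to C6H5O-: C6H5OH → 0.206 mol, C6H5O- → 0.5 mol.
pKa = −log(9.9 × 10^-11) = 10.004
pH = pKa + log(n_C6H5O-/n_C6H5OH) = 10.004 + log(0.5/0.206) = 10.004 + (+0.385)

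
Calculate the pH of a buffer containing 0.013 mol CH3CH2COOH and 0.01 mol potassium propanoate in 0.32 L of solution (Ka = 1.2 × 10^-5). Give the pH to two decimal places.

pKa = −log(1.2 × 10^-5) = 4.921
pH = pKa + log([A⁻]/[HA]) = 4.921 + log(0.01/0.013)
pH = 4.921 + (-0.114) = 4.81

pH = 4.81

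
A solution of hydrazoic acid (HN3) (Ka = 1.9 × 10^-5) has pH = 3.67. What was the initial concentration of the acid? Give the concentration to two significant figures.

C₀ = 2.6 × 10^-3 M

[H+] = 10^(-3.67) = 2.14 × 10^-4 M = x
Ka = x²/(C₀ − x) ⇒ C₀ = x + x²/Ka
C₀ = 2.14 × 10^-4 + (2.14 × 10^-4)²/(1.9 × 10^-5) = 2.62 × 10^-3 M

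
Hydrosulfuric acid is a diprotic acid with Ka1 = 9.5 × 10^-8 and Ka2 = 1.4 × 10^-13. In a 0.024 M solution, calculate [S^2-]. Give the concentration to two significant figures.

First ionization gives [H+] ≈ [HS-] = 4.77 × 10^-5 M.
Second step: Ka2 = [H+][S^2-]/[HS-] ≈ [S^2-] (since [H+] ≈ [HS-]).
So [S^2-] ≈ Ka2.

1.4 × 10^-13 M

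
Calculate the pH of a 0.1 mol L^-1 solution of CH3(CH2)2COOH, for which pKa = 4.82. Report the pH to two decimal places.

CH3(CH2)2COOH ⇌ CH3(CH2)2COO- + H+
Ka = 10^(−4.82) = 1.51 × 10^-5
Ka = [H+]²/(0.1 − [H+]) = 1.51 × 10^-5
Neglecting [H+] in the denominator: [H+] = √(1.51 × 10^-5 × 0.1) = 1.23 × 10^-3 M
Check: 1.2% ionized — well under 5%, approximation valid.
pH = −log[H+] = −log(1.23 × 10^-3) = 2.91

pH = 2.91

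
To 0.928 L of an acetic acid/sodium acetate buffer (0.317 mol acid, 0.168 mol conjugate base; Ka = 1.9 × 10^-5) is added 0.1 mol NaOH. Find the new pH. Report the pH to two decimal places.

pH = 4.81

OH- converts CH3COOH to CH3COO-: CH3COOH → 0.217 mol, CH3COO- → 0.268 mol.
pKa = −log(1.9 × 10^-5) = 4.721
pH = pKa + log([A⁻]/[HA]) = 4.721 + log(0.268/0.217) = 4.721 +0.092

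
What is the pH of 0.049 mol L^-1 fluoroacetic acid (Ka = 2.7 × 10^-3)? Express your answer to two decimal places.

pH = 1.99

FCH2COOH ⇌ FCH2COO- + H+
From the ICE table, Ka = x²/(0.049 − x) = 2.7 × 10^-3.
The 5% rule fails; solving x² + Ka·x − Ka·C₀ = 0 exactly:
x = [−0.0027 + √(0.0027² + 0.000529)]/2 = 1.02 × 10^-2 M
pH = −log(1.02 × 10^-2) = 1.99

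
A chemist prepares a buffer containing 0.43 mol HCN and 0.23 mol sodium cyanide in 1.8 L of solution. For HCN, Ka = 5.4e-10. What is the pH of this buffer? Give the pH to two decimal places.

pH = 9.00

pKa = −log(5.4 × 10^-10) = 9.268
Using pH = pKa + log([base]/[acid]) with [base]/[acid] = 0.23/0.43:
pH = 9.268 + (-0.272) = 9.00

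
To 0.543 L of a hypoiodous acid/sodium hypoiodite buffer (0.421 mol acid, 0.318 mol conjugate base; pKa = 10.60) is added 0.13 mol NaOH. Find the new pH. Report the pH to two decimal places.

After neutralization: n(HOI) = 0.291 mol, n(OI-) = 0.448 mol.
pH = pKa + log([A⁻]/[HA]) = 10.60 + log(0.448/0.291) = 10.60 +0.187

pH = 10.79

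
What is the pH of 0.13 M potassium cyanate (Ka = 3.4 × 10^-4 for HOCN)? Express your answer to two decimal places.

pH = 8.29

OCN- is the conjugate base of the weak acid HOCN.
Kb = Kw/Ka = 1.0×10^-14 / 3.4 × 10^-4 = 2.94 × 10^-11
Kb = [OH-]²/(0.13 − [OH-]) = 2.94 × 10^-11
Assume [OH-] ≪ 0.13: [OH-] ≈ √(2.94 × 10^-11 × 0.13) = 1.95 × 10^-6 M
Check: 0.0015% ionized — well under 5%, approximation valid.
pOH = −log(1.95 × 10^-6) = 5.71; pH = 14.00 − 5.71 = 8.29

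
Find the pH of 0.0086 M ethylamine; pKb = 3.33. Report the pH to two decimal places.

C2H5NH2 + H2O ⇌ C2H5NH3+ + OH-
Kb = 10^(−3.33) = 4.68 × 10^-4
From the ICE table, Kb = [OH-]²/(0.0086 − [OH-]) = 4.68 × 10^-4.
Here C₀/Kb ≈ 18.4, so the small-[OH-] approximation fails. Use the quadratic:
[OH-] = [−0.000468 + √(0.000468² + 1.61e-05)]/2 = 1.79 × 10^-3 M
pOH = −log(1.79 × 10^-3) = 2.75; pH = 14.00 − 2.75 = 11.25

pH = 11.25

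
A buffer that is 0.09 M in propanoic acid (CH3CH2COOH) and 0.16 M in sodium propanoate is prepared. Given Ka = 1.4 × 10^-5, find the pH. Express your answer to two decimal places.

pKa = −log(1.4 × 10^-5) = 4.854
Using pH = pKa + log([base]/[acid]) with [base]/[acid] = 0.16/0.09:
pH = 4.854 + (+0.250) = 5.10

pH = 5.10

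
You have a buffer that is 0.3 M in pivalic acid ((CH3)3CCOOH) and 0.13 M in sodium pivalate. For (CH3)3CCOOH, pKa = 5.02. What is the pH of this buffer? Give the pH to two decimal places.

Henderson–Hasselbalch: pH = pKa + log([(CH3)3CCOO-]/[(CH3)3CCOOH]) = 5.02 + log(0.13/0.3)
pH = 5.02 + (-0.363) = 4.66

pH = 4.66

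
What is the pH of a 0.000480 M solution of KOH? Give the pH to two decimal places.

pH = 10.68

KOH is a strong base; [OH-] = 0.00048 M.
pOH = -log(0.00048) = 3.32
pH = 14.00 - 3.32 = 10.68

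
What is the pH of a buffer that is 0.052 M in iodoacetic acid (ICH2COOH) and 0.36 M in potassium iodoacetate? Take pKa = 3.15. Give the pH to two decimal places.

pH = 3.99

pH = pKa + log([A⁻]/[HA]) = 3.15 + log(0.36/0.052)
pH = 3.15 + (+0.840) = 3.99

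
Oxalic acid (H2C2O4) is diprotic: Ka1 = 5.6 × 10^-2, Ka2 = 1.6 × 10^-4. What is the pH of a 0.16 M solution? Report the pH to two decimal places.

pH = 1.15

Since Ka1 ≫ Ka2, the first ionization dominates [H+].
Ka1 = x²/(0.16 − x) = 5.6 × 10^-2
Solving the quadratic: x = (−Ka1 + √(Ka1² + 4·Ka1·C₀))/2 = 7.07 × 10^-2 M
pH = −log(7.07 × 10^-2) = 1.15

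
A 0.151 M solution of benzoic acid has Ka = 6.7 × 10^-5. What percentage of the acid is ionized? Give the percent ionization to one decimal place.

2.1%

C6H5COOH ⇌ C6H5COO- + H+; let x = [H+] at equilibrium.
x ≈ √(Ka·C₀) = √(6.7 × 10^-5 × 0.151) = 3.18 × 10^-3 M
% ionization = x/C₀ × 100% = 3.18 × 10^-3/0.151 × 100% = 2.1%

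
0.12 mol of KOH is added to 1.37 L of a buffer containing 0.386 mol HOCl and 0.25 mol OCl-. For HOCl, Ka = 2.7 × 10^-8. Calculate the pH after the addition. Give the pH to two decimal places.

pH = 7.71

After neutralization: n(HOCl) = 0.266 mol, n(OCl-) = 0.37 mol.
pKa = −log(2.7 × 10^-8) = 7.569
pH = pKa + log([A⁻]/[HA]) = 7.569 + log(0.37/0.266) = 7.569 +0.143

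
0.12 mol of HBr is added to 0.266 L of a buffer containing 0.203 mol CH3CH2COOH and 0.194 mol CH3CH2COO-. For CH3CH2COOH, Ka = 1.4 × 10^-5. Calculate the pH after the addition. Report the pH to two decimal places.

pH = 4.21

After neutralization: n(CH3CH2COOH) = 0.323 mol, n(CH3CH2COO-) = 0.074 mol.
pKa = −log(1.4 × 10^-5) = 4.854
pH = pKa + log([A⁻]/[HA]) = 4.854 + log(0.074/0.323) = 4.854 -0.640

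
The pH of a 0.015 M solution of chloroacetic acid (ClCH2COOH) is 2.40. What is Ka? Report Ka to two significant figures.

[H+] = 10^(-2.40) = 3.98 × 10^-3 M
At equilibrium [HA] = 0.015 − 3.98 × 10^-3 = 1.10 × 10^-2 M
Ka = [H+][A-]/[HA] = (3.98 × 10^-3)² / 1.10 × 10^-2 = 1.4 × 10^-3

Ka = 1.4 × 10^-3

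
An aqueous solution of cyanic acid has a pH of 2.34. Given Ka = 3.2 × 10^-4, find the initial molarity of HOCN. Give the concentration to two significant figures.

C₀ = 7.0 × 10^-2 M

[H+] = 10^(-2.34) = 4.57 × 10^-3 M = x
Ka = x²/(C₀ − x) ⇒ C₀ = x + x²/Ka
C₀ = 4.57 × 10^-3 + (4.57 × 10^-3)²/(3.2 × 10^-4) = 6.98 × 10^-2 M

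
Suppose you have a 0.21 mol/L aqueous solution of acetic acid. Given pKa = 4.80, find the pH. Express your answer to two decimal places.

CH3COOH ⇌ CH3COO- + H+
Ka = 10^(−4.80) = 1.58 × 10^-5
From the ICE table, Ka = [H+]²/(0.21 − [H+]) = 1.58 × 10^-5.
Assume [H+] ≪ 0.21: [H+] ≈ √(1.58 × 10^-5 × 0.21) = 1.82 × 10^-3 M
Check: 0.87% ionized — well under 5%, approximation valid.
pH = −log(1.82 × 10^-3) = 2.74

pH = 2.74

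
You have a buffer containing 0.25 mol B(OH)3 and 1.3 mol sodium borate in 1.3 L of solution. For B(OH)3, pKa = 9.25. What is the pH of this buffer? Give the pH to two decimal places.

pH = 9.97

Using pH = pKa + log([base]/[acid]) with [base]/[acid] = 1.3/0.25:
pH = 9.25 + (+0.716) = 9.97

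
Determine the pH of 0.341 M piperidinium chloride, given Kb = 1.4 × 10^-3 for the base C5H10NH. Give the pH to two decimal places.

C5H10NH2+ is the conjugate acid of the weak base C5H10NH.
Ka = Kw/Kb = 1.0×10^-14 / 1.4 × 10^-3 = 7.14 × 10^-12
Let x = [H+] at equilibrium. Ka = x²/(0.341 − x).
Neglecting x in the denominator: x = √(7.14 × 10^-12 × 0.341) = 1.56 × 10^-6 M
pH = −log(1.56 × 10^-6) = 5.81

pH = 5.81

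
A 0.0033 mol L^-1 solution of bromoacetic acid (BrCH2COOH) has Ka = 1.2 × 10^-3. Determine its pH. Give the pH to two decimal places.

BrCH2COOH ⇌ BrCH2COO- + H+
From the ICE table, Ka = [H+]²/(0.0033 − [H+]) = 1.2 × 10^-3.
[H+] is not negligible relative to C₀; solve [H+]² + 0.0012·[H+] − 3.96e-06 = 0.
[H+] = (−Ka + √(Ka² + 4·Ka·C₀))/2 = 1.48 × 10^-3 M
pH = −log(1.48 × 10^-3) = 2.83

pH = 2.83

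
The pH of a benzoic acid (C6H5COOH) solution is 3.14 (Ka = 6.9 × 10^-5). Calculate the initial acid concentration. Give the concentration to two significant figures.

C₀ = 8.3 × 10^-3 M

[H+] = 10^(-3.14) = 7.24 × 10^-4 M = x
Ka = x²/(C₀ − x) ⇒ C₀ = x + x²/Ka
C₀ = 7.24 × 10^-4 + (7.24 × 10^-4)²/(6.9 × 10^-5) = 8.32 × 10^-3 M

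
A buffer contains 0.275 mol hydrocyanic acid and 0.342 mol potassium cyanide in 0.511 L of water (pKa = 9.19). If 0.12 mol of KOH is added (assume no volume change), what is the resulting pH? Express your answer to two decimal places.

OH- converts HCN to CN-: HCN → 0.155 mol, CN- → 0.462 mol.
pH = pKa + log([A⁻]/[HA]) = 9.19 + log(0.462/0.155) = 9.19 +0.474

pH = 9.66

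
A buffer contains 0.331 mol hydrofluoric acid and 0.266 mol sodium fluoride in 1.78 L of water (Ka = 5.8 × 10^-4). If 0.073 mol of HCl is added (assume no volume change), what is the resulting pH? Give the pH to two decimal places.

After neutralization: n(HF) = 0.404 mol, n(F-) = 0.193 mol.
pKa = −log(5.8 × 10^-4) = 3.237
pH = pKa + log([A⁻]/[HA]) = 3.237 + log(0.193/0.404) = 3.237 -0.321

pH = 2.92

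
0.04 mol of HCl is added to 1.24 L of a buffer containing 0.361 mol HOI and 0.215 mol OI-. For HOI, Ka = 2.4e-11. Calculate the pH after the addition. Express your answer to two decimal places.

pH = 10.26

Added H+ converts OI- to HOI: HOI → 0.401 mol, OI- → 0.175 mol.
pKa = −log(2.4 × 10^-11) = 10.620
pH = pKa + log(n_OI-/n_HOI) = 10.620 + log(0.175/0.401) = 10.620 + (-0.360)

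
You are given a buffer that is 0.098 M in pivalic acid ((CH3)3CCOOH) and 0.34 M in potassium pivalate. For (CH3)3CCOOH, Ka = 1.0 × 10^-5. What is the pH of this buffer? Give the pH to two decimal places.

pH = 5.54

pKa = −log(1.0 × 10^-5) = 5.000
Using pH = pKa + log([base]/[acid]) with [base]/[acid] = 0.34/0.098:
pH = 5.000 + (+0.540) = 5.54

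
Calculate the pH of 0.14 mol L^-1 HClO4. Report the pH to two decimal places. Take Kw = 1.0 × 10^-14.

HClO4 is a strong acid and dissociates completely, so [H+] = 0.14 M.
pH = -log(0.14) = 0.85

pH = 0.85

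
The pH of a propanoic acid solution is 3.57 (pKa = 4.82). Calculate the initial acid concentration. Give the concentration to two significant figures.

C₀ = 5.1 × 10^-3 M

[H+] = 10^(-3.57) = 2.69 × 10^-4 M = x
Ka = 10^(−4.82) = 1.51 × 10^-5
Ka = x²/(C₀ − x) ⇒ C₀ = x + x²/Ka
C₀ = 2.69 × 10^-4 + (2.69 × 10^-4)²/(1.51 × 10^-5) = 5.06 × 10^-3 M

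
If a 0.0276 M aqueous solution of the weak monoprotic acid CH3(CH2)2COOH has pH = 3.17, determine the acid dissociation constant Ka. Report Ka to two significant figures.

Ka = 1.7 × 10^-5

[H+] = 10^(-3.17) = 6.76 × 10^-4 M
At equilibrium [HA] = 0.0276 − 6.76 × 10^-4 = 2.69 × 10^-2 M
Ka = [H+][A-]/[HA] = (6.76 × 10^-4)² / 2.69 × 10^-2 = 1.7 × 10^-5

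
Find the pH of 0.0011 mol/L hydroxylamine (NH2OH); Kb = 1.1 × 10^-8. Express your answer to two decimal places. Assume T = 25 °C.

pH = 8.54

NH2OH + H2O ⇌ NH3OH+ + OH-
From the ICE table, Kb = [OH-]²/(0.0011 − [OH-]) = 1.1 × 10^-8.
Since Kb ≪ C₀, [OH-] ≈ √(Kb·C₀) = 3.48 × 10^-6 M.
pOH = −log(3.48 × 10^-6) = 5.46; pH = 14.00 − 5.46 = 8.54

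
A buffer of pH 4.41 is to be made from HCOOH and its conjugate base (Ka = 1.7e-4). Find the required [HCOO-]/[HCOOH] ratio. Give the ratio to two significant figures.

ratio = 4.4

pKa = -log(1.7 × 10^-4) = 3.770
pH = pKa + log(r) ⇒ log(r) = 4.41 − 3.770 = +0.640
r = [HCOO-]/[HCOOH] = 10^(+0.640) = 4.37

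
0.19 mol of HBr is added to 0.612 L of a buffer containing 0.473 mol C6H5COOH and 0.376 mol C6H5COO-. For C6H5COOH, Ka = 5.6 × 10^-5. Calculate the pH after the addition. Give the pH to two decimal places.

After neutralization: n(C6H5COOH) = 0.663 mol, n(C6H5COO-) = 0.186 mol.
pKa = −log(5.6 × 10^-5) = 4.252
Henderson–Hasselbalch with mole ratio 0.186/0.663: pH = 4.252 + (-0.552)

pH = 3.70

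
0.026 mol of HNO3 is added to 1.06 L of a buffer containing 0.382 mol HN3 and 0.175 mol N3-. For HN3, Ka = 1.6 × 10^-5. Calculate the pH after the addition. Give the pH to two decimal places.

After neutralization: n(HN3) = 0.408 mol, n(N3-) = 0.149 mol.
pKa = −log(1.6 × 10^-5) = 4.796
pH = pKa + log(n_N3-/n_HN3) = 4.796 + log(0.149/0.408) = 4.796 + (-0.437)

pH = 4.36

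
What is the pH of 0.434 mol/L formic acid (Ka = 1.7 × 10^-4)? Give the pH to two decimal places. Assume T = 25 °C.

HCOOH ⇌ HCOO- + H+
Ka = x²/(0.434 − x) = 1.7 × 10^-4
Neglecting x in the denominator: x = √(1.7 × 10^-4 × 0.434) = 8.59 × 10^-3 M
Check: 2% ionized — well under 5%, approximation valid.
pH = −log(8.59 × 10^-3) = 2.07

pH = 2.07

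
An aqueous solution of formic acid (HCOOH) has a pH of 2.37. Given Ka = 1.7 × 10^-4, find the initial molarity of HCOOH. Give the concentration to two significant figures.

C₀ = 1.1 × 10^-1 M

[H+] = 10^(-2.37) = 4.27 × 10^-3 M = x
Ka = x²/(C₀ − x) ⇒ C₀ = x + x²/Ka
C₀ = 4.27 × 10^-3 + (4.27 × 10^-3)²/(1.7 × 10^-4) = 1.12 × 10^-1 M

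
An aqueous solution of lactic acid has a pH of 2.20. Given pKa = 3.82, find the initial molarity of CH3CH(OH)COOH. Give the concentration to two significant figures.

C₀ = 2.7 × 10^-1 M

[H+] = 10^(-2.20) = 6.31 × 10^-3 M = x
Ka = 10^(−3.82) = 1.51 × 10^-4
Ka = x²/(C₀ − x) ⇒ C₀ = x + x²/Ka
C₀ = 6.31 × 10^-3 + (6.31 × 10^-3)²/(1.51 × 10^-4) = 2.70 × 10^-1 M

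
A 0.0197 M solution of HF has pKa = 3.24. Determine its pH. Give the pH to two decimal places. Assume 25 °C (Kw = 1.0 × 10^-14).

pH = 2.51

HF ⇌ F- + H+
Ka = 10^(−3.24) = 5.75 × 10^-4
From the ICE table, Ka = x²/(0.0197 − x) = 5.75 × 10^-4.
x is not negligible relative to C₀; solve x² + 0.000575·x − 1.13e-05 = 0.
x = (−Ka + √(Ka² + 4·Ka·C₀))/2 = 3.09 × 10^-3 M
pH = −log[H+] = −log(3.09 × 10^-3) = 2.51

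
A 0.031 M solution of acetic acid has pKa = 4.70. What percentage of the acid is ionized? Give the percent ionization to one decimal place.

2.5%

CH3COOH ⇌ CH3COO- + H+; let x = [H+] at equilibrium.
Ka = 10^(−4.70) = 2.00 × 10^-5
x ≈ √(Ka·C₀) = √(2.00 × 10^-5 × 0.031) = 7.87 × 10^-4 M
% ionization = x/C₀ × 100% = 7.87 × 10^-4/0.031 × 100% = 2.5%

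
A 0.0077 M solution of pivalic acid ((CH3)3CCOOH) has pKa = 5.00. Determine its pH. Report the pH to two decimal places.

(CH3)3CCOOH ⇌ (CH3)3CCOO- + H+
Ka = 10^(−5.00) = 1.00 × 10^-5
From the ICE table, Ka = [H+]²/(0.0077 − [H+]) = 1.00 × 10^-5.
Neglecting [H+] in the denominator: [H+] = √(1.00 × 10^-5 × 0.0077) = 2.77 × 10^-4 M
([H+]/C₀ = 3.6% < 5%, so the approximation holds.)
pH = −log[H+] = −log(2.77 × 10^-4) = 3.56

pH = 3.56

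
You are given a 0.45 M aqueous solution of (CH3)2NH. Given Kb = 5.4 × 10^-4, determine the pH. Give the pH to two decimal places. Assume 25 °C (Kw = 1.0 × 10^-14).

pH = 12.19

(CH3)2NH + H2O ⇌ (CH3)2NH2+ + OH-
Kb = [OH-]²/(0.45 − [OH-]) = 5.4 × 10^-4
Neglecting [OH-] in the denominator: [OH-] = √(5.4 × 10^-4 × 0.45) = 1.56 × 10^-2 M
Check: 3.5% ionized — well under 5%, approximation valid.
pOH = 1.81, so pH = 14.00 − pOH = 12.19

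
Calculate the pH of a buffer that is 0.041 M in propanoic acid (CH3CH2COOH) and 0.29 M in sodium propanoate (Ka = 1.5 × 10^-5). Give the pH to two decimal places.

pH = 5.67

pKa = −log(1.5 × 10^-5) = 4.824
pH = pKa + log([A⁻]/[HA]) = 4.824 + log(0.29/0.041)
pH = 4.824 + (+0.850) = 5.67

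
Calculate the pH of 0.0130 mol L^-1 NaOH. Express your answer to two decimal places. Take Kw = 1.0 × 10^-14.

NaOH is a strong base; [OH-] = 0.013 M.
pOH = -log(0.013) = 1.89
pH = 14.00 - 1.89 = 12.11

pH = 12.11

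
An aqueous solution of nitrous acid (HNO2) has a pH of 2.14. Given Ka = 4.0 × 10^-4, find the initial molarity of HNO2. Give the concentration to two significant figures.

[H+] = 10^(-2.14) = 7.24 × 10^-3 M = x
Ka = x²/(C₀ − x) ⇒ C₀ = x + x²/Ka
C₀ = 7.24 × 10^-3 + (7.24 × 10^-3)²/(4.0 × 10^-4) = 1.38 × 10^-1 M

C₀ = 1.4 × 10^-1 M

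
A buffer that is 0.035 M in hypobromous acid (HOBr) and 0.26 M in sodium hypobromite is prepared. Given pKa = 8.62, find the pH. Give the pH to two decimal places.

pH = pKa + log([A⁻]/[HA]) = 8.62 + log(0.26/0.035)
pH = 8.62 + (+0.871) = 9.49

pH = 9.49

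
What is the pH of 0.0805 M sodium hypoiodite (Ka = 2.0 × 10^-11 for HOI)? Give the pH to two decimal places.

OI- is the conjugate base of the weak acid HOI.
Kb = Kw/Ka = 1.0×10^-14 / 2.0 × 10^-11 = 5.00 × 10^-4
From the ICE table, Kb = x²/(0.0805 − x) = 5.00 × 10^-4.
x is not negligible relative to C₀; solve x² + 0.0005·x − 4.03e-05 = 0.
x = [−0.0005 + √(0.0005² + 0.000161)]/2 = 6.10 × 10^-3 M
pOH = 2.21, so pH = 14.00 − pOH = 11.79

pH = 11.79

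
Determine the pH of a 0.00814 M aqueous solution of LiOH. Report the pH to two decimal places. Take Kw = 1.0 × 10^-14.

pH = 11.91

LiOH is a strong base; [OH-] = 0.00814 M.
pOH = -log(0.00814) = 2.09
pH = 14.00 - 2.09 = 11.91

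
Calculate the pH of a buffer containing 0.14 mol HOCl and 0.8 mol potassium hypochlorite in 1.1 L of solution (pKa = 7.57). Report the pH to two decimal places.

pH = 8.33

pH = pKa + log([A⁻]/[HA]) = 7.57 + log(0.8/0.14)
pH = 7.57 + (+0.757) = 8.33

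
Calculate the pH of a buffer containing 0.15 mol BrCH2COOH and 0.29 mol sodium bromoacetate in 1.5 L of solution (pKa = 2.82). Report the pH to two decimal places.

Henderson–Hasselbalch: pH = pKa + log([BrCH2COO-]/[BrCH2COOH]) = 2.82 + log(0.29/0.15)
pH = 2.82 + (+0.286) = 3.11

pH = 3.11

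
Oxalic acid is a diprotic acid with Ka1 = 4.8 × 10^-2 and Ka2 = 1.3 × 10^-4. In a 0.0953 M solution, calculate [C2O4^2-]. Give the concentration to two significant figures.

1.3 × 10^-4 M

First ionization gives [H+] ≈ [HC2O4-] = 4.78 × 10^-2 M.
Second step: Ka2 = [H+][C2O4^2-]/[HC2O4-] ≈ [C2O4^2-] (since [H+] ≈ [HC2O4-]).
So [C2O4^2-] ≈ Ka2.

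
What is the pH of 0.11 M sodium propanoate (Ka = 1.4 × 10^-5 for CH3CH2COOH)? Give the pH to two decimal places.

pH = 8.95

CH3CH2COO- is the conjugate base of the weak acid CH3CH2COOH.
Kb = Kw/Ka = 1.0×10^-14 / 1.4 × 10^-5 = 7.14 × 10^-10
Let x = [OH-] at equilibrium. Kb = x²/(0.11 − x).
Assume x ≪ 0.11: x ≈ √(7.14 × 10^-10 × 0.11) = 8.86 × 10^-6 M
pOH = 5.05, so pH = 14.00 − pOH = 8.95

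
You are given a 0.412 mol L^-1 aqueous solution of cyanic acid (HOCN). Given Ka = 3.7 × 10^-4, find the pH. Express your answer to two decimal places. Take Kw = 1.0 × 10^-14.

HOCN ⇌ OCN- + H+
From the ICE table, Ka = [H+]²/(0.412 − [H+]) = 3.7 × 10^-4.
Since Ka ≪ C₀, [H+] ≈ √(Ka·C₀) = 1.23 × 10^-2 M.
pH = −log(1.23 × 10^-2) = 1.91

pH = 1.91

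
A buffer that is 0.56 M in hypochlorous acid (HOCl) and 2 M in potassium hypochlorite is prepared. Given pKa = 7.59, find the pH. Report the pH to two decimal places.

pH = 8.14

Henderson–Hasselbalch: pH = pKa + log([OCl-]/[HOCl]) = 7.59 + log(2/0.56)
pH = 7.59 + (+0.553) = 8.14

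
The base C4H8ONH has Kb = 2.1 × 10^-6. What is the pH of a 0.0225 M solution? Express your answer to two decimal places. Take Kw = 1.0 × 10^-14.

C4H8ONH + H2O ⇌ C4H8ONH2+ + OH-
Let x = [OH-] at equilibrium. Kb = x²/(0.0225 − x).
Neglecting x in the denominator: x = √(2.1 × 10^-6 × 0.0225) = 2.17 × 10^-4 M
pOH = 3.66, so pH = 14.00 − pOH = 10.34

pH = 10.34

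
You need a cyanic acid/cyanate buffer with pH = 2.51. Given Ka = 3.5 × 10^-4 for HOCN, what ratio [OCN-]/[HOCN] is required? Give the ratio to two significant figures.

ratio = 0.11

pKa = -log(3.5 × 10^-4) = 3.456
pH = pKa + log(r) ⇒ log(r) = 2.51 − 3.456 = -0.946
r = [OCN-]/[HOCN] = 10^(-0.946) = 0.113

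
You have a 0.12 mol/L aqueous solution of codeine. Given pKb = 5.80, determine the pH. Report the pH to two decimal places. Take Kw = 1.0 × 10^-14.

pH = 10.64

C18H21NO3 + H2O ⇌ C18H22NO3+ + OH-
Kb = 10^(−5.80) = 1.58 × 10^-6
Kb = x²/(0.12 − x) = 1.58 × 10^-6
Neglecting x in the denominator: x = √(1.58 × 10^-6 × 0.12) = 4.35 × 10^-4 M
pOH = −log(4.35 × 10^-4) = 3.36; pH = 14.00 − 3.36 = 10.64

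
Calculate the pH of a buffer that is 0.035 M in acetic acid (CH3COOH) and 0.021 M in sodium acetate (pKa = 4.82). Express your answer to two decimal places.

Henderson–Hasselbalch: pH = pKa + log([CH3COO-]/[CH3COOH]) = 4.82 + log(0.021/0.035)
pH = 4.82 + (-0.222) = 4.60

pH = 4.60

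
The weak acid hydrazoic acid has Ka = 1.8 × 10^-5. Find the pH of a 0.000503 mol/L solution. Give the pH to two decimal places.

pH = 4.06

HN3 ⇌ N3- + H+
From the ICE table, Ka = x²/(0.000503 − x) = 1.8 × 10^-5.
x is not negligible relative to C₀; solve x² + 1.8e-05·x − 9.05e-09 = 0.
x = [−1.8e-05 + √(1.8e-05² + 3.62e-08)]/2 = 8.66 × 10^-5 M
pH = −log[H+] = −log(8.66 × 10^-5) = 4.06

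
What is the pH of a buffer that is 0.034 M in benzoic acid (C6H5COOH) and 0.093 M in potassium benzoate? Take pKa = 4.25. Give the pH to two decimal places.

Henderson–Hasselbalch: pH = pKa + log([C6H5COO-]/[C6H5COOH]) = 4.25 + log(0.093/0.034)
pH = 4.25 + (+0.437) = 4.69

pH = 4.69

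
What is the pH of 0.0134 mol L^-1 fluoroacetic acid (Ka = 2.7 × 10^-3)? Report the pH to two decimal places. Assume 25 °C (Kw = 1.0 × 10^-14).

FCH2COOH ⇌ FCH2COO- + H+
Ka = x²/(0.0134 − x) = 2.7 × 10^-3
x is not negligible relative to C₀; solve x² + 0.0027·x − 3.62e-05 = 0.
x = (−Ka + √(Ka² + 4·Ka·C₀))/2 = 4.81 × 10^-3 M
pH = −log[H+] = −log(4.81 × 10^-3) = 2.32

pH = 2.32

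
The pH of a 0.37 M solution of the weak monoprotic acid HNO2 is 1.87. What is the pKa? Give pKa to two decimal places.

[H+] = 10^(-1.87) = 1.35 × 10^-2 M
At equilibrium [HA] = 0.37 − 1.35 × 10^-2 = 3.56 × 10^-1 M
Ka = [H+][A-]/[HA] = (1.35 × 10^-2)² / 3.56 × 10^-1 = 5.12 × 10^-4
pKa = -log(5.12 × 10^-4) = 3.29

pKa = 3.29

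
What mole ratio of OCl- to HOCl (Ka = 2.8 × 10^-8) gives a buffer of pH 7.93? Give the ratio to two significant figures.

ratio = 2.4

pKa = -log(2.8 × 10^-8) = 7.553
pH = pKa + log(r) ⇒ log(r) = 7.93 − 7.553 = +0.377
r = [OCl-]/[HOCl] = 10^(+0.377) = 2.38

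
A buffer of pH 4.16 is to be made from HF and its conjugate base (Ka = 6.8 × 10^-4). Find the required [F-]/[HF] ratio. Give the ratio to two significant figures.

pKa = -log(6.8 × 10^-4) = 3.167
pH = pKa + log(r) ⇒ log(r) = 4.16 − 3.167 = +0.993
r = [F-]/[HF] = 10^(+0.993) = 9.84

ratio = 9.8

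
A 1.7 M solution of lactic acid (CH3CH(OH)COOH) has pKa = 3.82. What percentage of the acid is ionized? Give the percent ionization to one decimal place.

CH3CH(OH)COOH ⇌ CH3CH(OH)COO- + H+; let x = [H+] at equilibrium.
Ka = 10^(−3.82) = 1.51 × 10^-4
x ≈ √(Ka·C₀) = √(1.51 × 10^-4 × 1.7) = 1.60 × 10^-2 M
% ionization = x/C₀ × 100% = 1.60 × 10^-2/1.7 × 100% = 0.9%

0.9%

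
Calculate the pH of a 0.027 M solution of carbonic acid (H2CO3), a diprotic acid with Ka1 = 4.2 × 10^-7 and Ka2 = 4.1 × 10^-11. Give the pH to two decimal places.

pH = 3.97

Ka1 ≫ Ka2, so treat the first dissociation as the only significant source of H+.
Ka1 = x²/(0.027 − x) = 4.2 × 10^-7
x ≈ √(4.2 × 10^-7 × 0.027) = 1.06 × 10^-4 M
pH = −log(1.06 × 10^-4) = 3.97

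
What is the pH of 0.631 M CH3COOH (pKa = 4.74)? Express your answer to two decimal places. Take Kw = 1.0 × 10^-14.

pH = 2.47

CH3COOH ⇌ CH3COO- + H+
Ka = 10^(−4.74) = 1.82 × 10^-5
From the ICE table, Ka = x²/(0.631 − x) = 1.82 × 10^-5.
Neglecting x in the denominator: x = √(1.82 × 10^-5 × 0.631) = 3.39 × 10^-3 M
(x/C₀ = 0.54% < 5%, so the approximation holds.)
pH = −log(3.39 × 10^-3) = 2.47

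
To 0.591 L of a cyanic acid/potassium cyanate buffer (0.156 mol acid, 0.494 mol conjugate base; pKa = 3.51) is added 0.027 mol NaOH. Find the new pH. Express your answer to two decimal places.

pH = 4.12

OH- converts HOCN to OCN-: HOCN → 0.129 mol, OCN- → 0.521 mol.
pH = pKa + log(n_OCN-/n_HOCN) = 3.51 + log(0.521/0.129) = 3.51 + (+0.606)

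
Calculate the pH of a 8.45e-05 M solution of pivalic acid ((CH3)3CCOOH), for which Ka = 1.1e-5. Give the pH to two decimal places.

(CH3)3CCOOH ⇌ (CH3)3CCOO- + H+
Ka = [H+]²/(8.45e-05 − [H+]) = 1.1 × 10^-5
The 5% rule fails; solving [H+]² + Ka·[H+] − Ka·C₀ = 0 exactly:
[H+] = (−Ka + √(Ka² + 4·Ka·C₀))/2 = 2.55 × 10^-5 M
pH = −log[H+] = −log(2.55 × 10^-5) = 4.59

pH = 4.59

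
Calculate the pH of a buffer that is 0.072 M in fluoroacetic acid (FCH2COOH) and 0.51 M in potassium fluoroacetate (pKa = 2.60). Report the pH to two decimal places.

pH = 3.45

Henderson–Hasselbalch: pH = pKa + log([FCH2COO-]/[FCH2COOH]) = 2.60 + log(0.51/0.072)
pH = 2.60 + (+0.850) = 3.45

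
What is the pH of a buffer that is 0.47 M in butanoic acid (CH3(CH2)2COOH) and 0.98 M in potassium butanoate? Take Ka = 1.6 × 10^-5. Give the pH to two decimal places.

pKa = −log(1.6 × 10^-5) = 4.796
Henderson–Hasselbalch: pH = pKa + log([CH3(CH2)2COO-]/[CH3(CH2)2COOH]) = 4.796 + log(0.98/0.47)
pH = 4.796 + (+0.319) = 5.12

pH = 5.12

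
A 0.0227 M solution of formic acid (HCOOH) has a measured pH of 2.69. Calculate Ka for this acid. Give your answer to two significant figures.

Ka = 2.0 × 10^-4

[H+] = 10^(-2.69) = 2.04 × 10^-3 M
At equilibrium [HA] = 0.0227 − 2.04 × 10^-3 = 2.07 × 10^-2 M
Ka = [H+][A-]/[HA] = (2.04 × 10^-3)² / 2.07 × 10^-2 = 2.0 × 10^-4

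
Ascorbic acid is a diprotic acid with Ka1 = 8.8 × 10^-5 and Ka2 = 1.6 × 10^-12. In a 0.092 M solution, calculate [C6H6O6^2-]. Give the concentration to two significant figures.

1.6 × 10^-12 M

First ionization gives [H+] ≈ [HC6H6O6-] = 2.85 × 10^-3 M.
Second step: Ka2 = [H+][C6H6O6^2-]/[HC6H6O6-] ≈ [C6H6O6^2-] (since [H+] ≈ [HC6H6O6-]).
So [C6H6O6^2-] ≈ Ka2.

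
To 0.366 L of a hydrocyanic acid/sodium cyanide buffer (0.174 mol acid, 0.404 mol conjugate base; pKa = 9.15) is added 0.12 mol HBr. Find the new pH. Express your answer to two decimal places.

pH = 9.13

After neutralization: n(HCN) = 0.294 mol, n(CN-) = 0.284 mol.
Henderson–Hasselbalch with mole ratio 0.284/0.294: pH = 9.15 + (-0.015)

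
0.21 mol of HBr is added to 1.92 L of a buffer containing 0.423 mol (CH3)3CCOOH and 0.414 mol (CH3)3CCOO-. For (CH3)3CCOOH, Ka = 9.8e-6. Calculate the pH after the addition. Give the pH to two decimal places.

pH = 4.52

Added H+ converts (CH3)3CCOO- to (CH3)3CCOOH: (CH3)3CCOOH → 0.633 mol, (CH3)3CCOO- → 0.204 mol.
pKa = −log(9.8 × 10^-6) = 5.009
pH = pKa + log(n_(CH3)3CCOO-/n_(CH3)3CCOOH) = 5.009 + log(0.204/0.633) = 5.009 + (-0.492)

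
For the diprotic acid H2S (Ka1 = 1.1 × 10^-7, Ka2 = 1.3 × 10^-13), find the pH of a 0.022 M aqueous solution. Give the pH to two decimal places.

pH = 4.31

Since Ka1 ≫ Ka2, the first ionization dominates [H+].
Ka1 = x²/(0.022 − x) = 1.1 × 10^-7
x ≈ √(1.1 × 10^-7 × 0.022) = 4.92 × 10^-5 M
pH = −log(4.92 × 10^-5) = 4.31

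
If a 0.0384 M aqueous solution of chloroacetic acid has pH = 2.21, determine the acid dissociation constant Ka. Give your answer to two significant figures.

[H+] = 10^(-2.21) = 6.17 × 10^-3 M
At equilibrium [HA] = 0.0384 − 6.17 × 10^-3 = 3.22 × 10^-2 M
Ka = [H+][A-]/[HA] = (6.17 × 10^-3)² / 3.22 × 10^-2 = 1.2 × 10^-3

Ka = 1.2 × 10^-3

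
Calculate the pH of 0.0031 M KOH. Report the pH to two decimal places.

pH = 11.49

KOH is a strong base; [OH-] = 0.0031 M.
pOH = -log(0.0031) = 2.51
pH = 14.00 - 2.51 = 11.49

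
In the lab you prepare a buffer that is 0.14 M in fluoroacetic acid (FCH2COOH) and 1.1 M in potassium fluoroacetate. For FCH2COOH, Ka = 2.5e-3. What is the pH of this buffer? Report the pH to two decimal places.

pKa = −log(2.5 × 10^-3) = 2.602
Henderson–Hasselbalch: pH = pKa + log([FCH2COO-]/[FCH2COOH]) = 2.602 + log(1.1/0.14)
pH = 2.602 + (+0.895) = 3.50

pH = 3.50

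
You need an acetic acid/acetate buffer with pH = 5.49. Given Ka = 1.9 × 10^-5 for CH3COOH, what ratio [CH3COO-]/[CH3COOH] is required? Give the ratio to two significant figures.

ratio = 5.9

pKa = -log(1.9 × 10^-5) = 4.721
pH = pKa + log(r) ⇒ log(r) = 5.49 − 4.721 = +0.769
r = [CH3COO-]/[CH3COOH] = 10^(+0.769) = 5.87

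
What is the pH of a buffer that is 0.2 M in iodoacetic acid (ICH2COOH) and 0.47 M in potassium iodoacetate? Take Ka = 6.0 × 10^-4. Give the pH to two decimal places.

pH = 3.59

pKa = −log(6.0 × 10^-4) = 3.222
Using pH = pKa + log([base]/[acid]) with [base]/[acid] = 0.47/0.2:
pH = 3.222 + (+0.371) = 3.59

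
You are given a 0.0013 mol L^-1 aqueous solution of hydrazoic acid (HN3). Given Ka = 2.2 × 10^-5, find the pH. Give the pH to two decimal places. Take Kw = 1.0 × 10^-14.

pH = 3.80

HN3 ⇌ N3- + H+
From the ICE table, Ka = x²/(0.0013 − x) = 2.2 × 10^-5.
Here C₀/Ka ≈ 59.1, so the small-x approximation fails. Use the quadratic:
x = (−Ka + √(Ka² + 4·Ka·C₀))/2 = 1.58 × 10^-4 M
pH = −log[H+] = −log(1.58 × 10^-4) = 3.80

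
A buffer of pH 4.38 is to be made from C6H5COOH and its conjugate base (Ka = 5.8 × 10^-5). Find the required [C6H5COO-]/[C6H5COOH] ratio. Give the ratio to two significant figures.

pKa = -log(5.8 × 10^-5) = 4.237
pH = pKa + log(r) ⇒ log(r) = 4.38 − 4.237 = +0.143
r = [C6H5COO-]/[C6H5COOH] = 10^(+0.143) = 1.39

ratio = 1.4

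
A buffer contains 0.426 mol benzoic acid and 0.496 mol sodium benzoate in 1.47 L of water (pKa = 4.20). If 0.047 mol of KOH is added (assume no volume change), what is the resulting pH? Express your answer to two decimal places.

pH = 4.36

OH- converts C6H5COOH to C6H5COO-: C6H5COOH → 0.379 mol, C6H5COO- → 0.543 mol.
pH = pKa + log([A⁻]/[HA]) = 4.20 + log(0.543/0.379) = 4.20 +0.156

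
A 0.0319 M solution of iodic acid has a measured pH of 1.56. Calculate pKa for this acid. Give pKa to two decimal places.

pKa = 0.76

[H+] = 10^(-1.56) = 2.75 × 10^-2 M
At equilibrium [HA] = 0.0319 − 2.75 × 10^-2 = 4.40 × 10^-3 M
Ka = [H+][A-]/[HA] = (2.75 × 10^-2)² / 4.40 × 10^-3 = 1.72 × 10^-1
pKa = -log(1.72 × 10^-1) = 0.76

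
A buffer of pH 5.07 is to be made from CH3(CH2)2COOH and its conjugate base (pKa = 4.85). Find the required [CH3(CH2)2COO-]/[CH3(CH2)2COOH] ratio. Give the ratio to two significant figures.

ratio = 1.7

pH = pKa + log(r) ⇒ log(r) = 5.07 − 4.85 = +0.22
r = [CH3(CH2)2COO-]/[CH3(CH2)2COOH] = 10^(+0.22) = 1.66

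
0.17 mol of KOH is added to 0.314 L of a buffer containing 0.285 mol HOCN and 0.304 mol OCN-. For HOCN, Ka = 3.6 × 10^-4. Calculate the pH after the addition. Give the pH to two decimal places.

After neutralization: n(HOCN) = 0.115 mol, n(OCN-) = 0.474 mol.
pKa = −log(3.6 × 10^-4) = 3.444
Henderson–Hasselbalch with mole ratio 0.474/0.115: pH = 3.444 + (+0.615)

pH = 4.06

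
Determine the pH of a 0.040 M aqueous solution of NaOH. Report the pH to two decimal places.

NaOH is a strong base; [OH-] = 0.04 M.
pOH = -log(0.04) = 1.40
pH = 14.00 - 1.40 = 12.60

pH = 12.60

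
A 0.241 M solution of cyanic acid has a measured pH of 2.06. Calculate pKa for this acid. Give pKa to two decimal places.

[H+] = 10^(-2.06) = 8.71 × 10^-3 M
At equilibrium [HA] = 0.241 − 8.71 × 10^-3 = 2.32 × 10^-1 M
Ka = [H+][A-]/[HA] = (8.71 × 10^-3)² / 2.32 × 10^-1 = 3.27 × 10^-4
pKa = -log(3.27 × 10^-4) = 3.49

pKa = 3.49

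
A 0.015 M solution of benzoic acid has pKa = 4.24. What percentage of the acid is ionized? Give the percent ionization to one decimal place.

C6H5COOH ⇌ C6H5COO- + H+; let x = [H+] at equilibrium.
Ka = 10^(−4.24) = 5.75 × 10^-5
Solve x² + 5.75e-05x − 8.63e-07 = 0 → x = 9.00 × 10^-4 M
Fraction ionized = 9.00 × 10^-4 / 0.015 = 0.0600 → 6.0%

6.0%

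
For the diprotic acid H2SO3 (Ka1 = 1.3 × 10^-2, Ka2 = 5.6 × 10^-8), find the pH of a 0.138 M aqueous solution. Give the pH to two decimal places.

pH = 1.44

Since Ka1 ≫ Ka2, the first ionization dominates [H+].
Ka1 = x²/(0.138 − x) = 1.3 × 10^-2
Solving the quadratic: x = (−Ka1 + √(Ka1² + 4·Ka1·C₀))/2 = 3.64 × 10^-2 M
pH = −log(3.64 × 10^-2) = 1.44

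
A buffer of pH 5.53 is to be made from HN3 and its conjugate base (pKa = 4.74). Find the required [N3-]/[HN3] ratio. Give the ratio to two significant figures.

ratio = 6.2

pH = pKa + log(r) ⇒ log(r) = 5.53 − 4.74 = +0.79
r = [N3-]/[HN3] = 10^(+0.79) = 6.17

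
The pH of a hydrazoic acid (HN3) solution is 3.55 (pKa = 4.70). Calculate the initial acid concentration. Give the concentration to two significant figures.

[H+] = 10^(-3.55) = 2.82 × 10^-4 M = x
Ka = 10^(−4.70) = 2.00 × 10^-5
Ka = x²/(C₀ − x) ⇒ C₀ = x + x²/Ka
C₀ = 2.82 × 10^-4 + (2.82 × 10^-4)²/(2.00 × 10^-5) = 4.26 × 10^-3 M

C₀ = 4.3 × 10^-3 M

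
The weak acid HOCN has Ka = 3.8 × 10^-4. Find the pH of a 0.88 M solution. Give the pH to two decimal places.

HOCN ⇌ OCN- + H+
From the ICE table, Ka = x²/(0.88 − x) = 3.8 × 10^-4.
Assume x ≪ 0.88: x ≈ √(3.8 × 10^-4 × 0.88) = 1.83 × 10^-2 M
Check: 2.1% ionized — well under 5%, approximation valid.
pH = −log(1.83 × 10^-2) = 1.74

pH = 1.74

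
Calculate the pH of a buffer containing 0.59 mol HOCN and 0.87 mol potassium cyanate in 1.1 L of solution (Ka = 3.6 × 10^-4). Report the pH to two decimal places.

pKa = −log(3.6 × 10^-4) = 3.444
Henderson–Hasselbalch: pH = pKa + log([OCN-]/[HOCN]) = 3.444 + log(0.87/0.59)
pH = 3.444 + (+0.169) = 3.61

pH = 3.61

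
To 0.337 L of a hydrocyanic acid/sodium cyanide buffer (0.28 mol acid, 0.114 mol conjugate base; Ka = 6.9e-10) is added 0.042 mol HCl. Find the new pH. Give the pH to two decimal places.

Added H+ converts CN- to HCN: HCN → 0.322 mol, CN- → 0.072 mol.
pKa = −log(6.9 × 10^-10) = 9.161
pH = pKa + log(n_CN-/n_HCN) = 9.161 + log(0.072/0.322) = 9.161 + (-0.651)

pH = 8.51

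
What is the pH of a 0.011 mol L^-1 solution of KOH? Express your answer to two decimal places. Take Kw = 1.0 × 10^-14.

KOH is a strong base; [OH-] = 0.011 M.
pOH = -log(0.011) = 1.96
pH = 14.00 - 1.96 = 12.04

pH = 12.04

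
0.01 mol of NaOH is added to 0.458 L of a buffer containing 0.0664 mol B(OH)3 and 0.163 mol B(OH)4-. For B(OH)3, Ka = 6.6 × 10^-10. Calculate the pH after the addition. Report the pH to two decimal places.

pH = 9.67

After neutralization: n(B(OH)3) = 0.0564 mol, n(B(OH)4-) = 0.173 mol.
pKa = −log(6.6 × 10^-10) = 9.180
pH = pKa + log([A⁻]/[HA]) = 9.180 + log(0.173/0.0564) = 9.180 +0.487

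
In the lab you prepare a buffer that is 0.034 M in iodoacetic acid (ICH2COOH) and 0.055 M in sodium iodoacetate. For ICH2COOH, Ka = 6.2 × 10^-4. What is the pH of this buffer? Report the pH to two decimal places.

pH = 3.42

pKa = −log(6.2 × 10^-4) = 3.208
Henderson–Hasselbalch: pH = pKa + log([ICH2COO-]/[ICH2COOH]) = 3.208 + log(0.055/0.034)
pH = 3.208 + (+0.209) = 3.42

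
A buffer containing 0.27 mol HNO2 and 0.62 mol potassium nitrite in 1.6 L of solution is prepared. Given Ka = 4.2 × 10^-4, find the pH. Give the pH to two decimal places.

pH = 3.74

pKa = −log(4.2 × 10^-4) = 3.377
pH = pKa + log([A⁻]/[HA]) = 3.377 + log(0.62/0.27)
pH = 3.377 + (+0.361) = 3.74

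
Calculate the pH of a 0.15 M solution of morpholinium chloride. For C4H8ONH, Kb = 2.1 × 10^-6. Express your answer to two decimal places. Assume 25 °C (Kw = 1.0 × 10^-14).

pH = 4.57

C4H8ONH2+ is the conjugate acid of the weak base C4H8ONH.
Ka = Kw/Kb = 1.0×10^-14 / 2.1 × 10^-6 = 4.76 × 10^-9
Ka = x²/(0.15 − x) = 4.76 × 10^-9
Since Ka ≪ C₀, x ≈ √(Ka·C₀) = 2.67 × 10^-5 M.
pH = −log(2.67 × 10^-5) = 4.57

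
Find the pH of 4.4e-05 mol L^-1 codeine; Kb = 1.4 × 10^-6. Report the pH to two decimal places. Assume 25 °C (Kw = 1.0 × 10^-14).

C18H21NO3 + H2O ⇌ C18H22NO3+ + OH-
Kb = [OH-]²/(4.4e-05 − [OH-]) = 1.4 × 10^-6
[OH-] is not negligible relative to C₀; solve [OH-]² + 1.4e-06·[OH-] − 6.16e-11 = 0.
[OH-] = [−1.4e-06 + √(1.4e-06² + 2.46e-10)]/2 = 7.18 × 10^-6 M
pOH = 5.14, so pH = 14.00 − pOH = 8.86

pH = 8.86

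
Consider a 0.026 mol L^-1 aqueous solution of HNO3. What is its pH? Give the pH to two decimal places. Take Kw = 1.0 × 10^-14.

pH = 1.59

HNO3 is a strong acid and dissociates completely, so [H+] = 0.026 M.
pH = -log(0.026) = 1.59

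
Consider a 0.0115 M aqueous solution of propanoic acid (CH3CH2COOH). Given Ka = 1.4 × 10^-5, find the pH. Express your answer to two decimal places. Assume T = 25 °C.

pH = 3.40

CH3CH2COOH ⇌ CH3CH2COO- + H+
Ka = x²/(0.0115 − x) = 1.4 × 10^-5
Neglecting x in the denominator: x = √(1.4 × 10^-5 × 0.0115) = 4.01 × 10^-4 M
pH = −log(4.01 × 10^-4) = 3.40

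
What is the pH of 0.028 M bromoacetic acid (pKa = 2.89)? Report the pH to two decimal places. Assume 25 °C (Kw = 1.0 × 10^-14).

BrCH2COOH ⇌ BrCH2COO- + H+
Ka = 10^(−2.89) = 1.29 × 10^-3
Ka = [H+]²/(0.028 − [H+]) = 1.29 × 10^-3
Here C₀/Ka ≈ 21.7, so the small-[H+] approximation fails. Use the quadratic:
[H+] = [−0.00129 + √(0.00129² + 0.000144)]/2 = 5.40 × 10^-3 M
pH = −log[H+] = −log(5.40 × 10^-3) = 2.27

pH = 2.27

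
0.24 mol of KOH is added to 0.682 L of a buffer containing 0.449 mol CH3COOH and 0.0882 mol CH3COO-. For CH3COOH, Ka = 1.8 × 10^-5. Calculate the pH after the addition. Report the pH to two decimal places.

After neutralization: n(CH3COOH) = 0.209 mol, n(CH3COO-) = 0.328 mol.
pKa = −log(1.8 × 10^-5) = 4.745
pH = pKa + log([A⁻]/[HA]) = 4.745 + log(0.328/0.209) = 4.745 +0.196

pH = 4.94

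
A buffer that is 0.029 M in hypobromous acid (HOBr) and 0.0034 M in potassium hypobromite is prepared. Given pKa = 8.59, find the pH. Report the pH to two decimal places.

pH = pKa + log([A⁻]/[HA]) = 8.59 + log(0.0034/0.029)
pH = 8.59 + (-0.931) = 7.66

pH = 7.66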